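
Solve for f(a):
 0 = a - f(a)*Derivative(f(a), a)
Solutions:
 f(a) = -sqrt(C1 + a^2)
 f(a) = sqrt(C1 + a^2)


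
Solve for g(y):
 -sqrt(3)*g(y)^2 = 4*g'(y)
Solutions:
 g(y) = 4/(C1 + sqrt(3)*y)


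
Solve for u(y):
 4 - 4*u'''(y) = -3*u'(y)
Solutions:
 u(y) = C1 + C2*exp(-sqrt(3)*y/2) + C3*exp(sqrt(3)*y/2) - 4*y/3


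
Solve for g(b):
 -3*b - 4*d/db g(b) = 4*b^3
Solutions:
 g(b) = C1 - b^4/4 - 3*b^2/8


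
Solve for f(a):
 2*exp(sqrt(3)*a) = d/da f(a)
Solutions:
 f(a) = C1 + 2*sqrt(3)*exp(sqrt(3)*a)/3


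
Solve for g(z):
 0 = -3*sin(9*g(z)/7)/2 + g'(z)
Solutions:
 -3*z/2 + 7*log(cos(9*g(z)/7) - 1)/18 - 7*log(cos(9*g(z)/7) + 1)/18 = C1


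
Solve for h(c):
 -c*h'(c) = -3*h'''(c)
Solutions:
 h(c) = C1 + Integral(C2*airyai(3^(2/3)*c/3) + C3*airybi(3^(2/3)*c/3), c)


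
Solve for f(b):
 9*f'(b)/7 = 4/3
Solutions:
 f(b) = C1 + 28*b/27


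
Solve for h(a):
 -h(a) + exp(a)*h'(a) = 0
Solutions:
 h(a) = C1*exp(-exp(-a))


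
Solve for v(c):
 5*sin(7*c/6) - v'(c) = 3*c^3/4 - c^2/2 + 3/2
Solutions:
 v(c) = C1 - 3*c^4/16 + c^3/6 - 3*c/2 - 30*cos(7*c/6)/7


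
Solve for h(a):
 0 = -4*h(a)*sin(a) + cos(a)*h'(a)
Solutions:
 h(a) = C1/cos(a)^4


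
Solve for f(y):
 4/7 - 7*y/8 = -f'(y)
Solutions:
 f(y) = C1 + 7*y^2/16 - 4*y/7


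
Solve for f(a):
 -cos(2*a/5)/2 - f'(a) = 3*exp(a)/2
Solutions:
 f(a) = C1 - 3*exp(a)/2 - 5*sin(2*a/5)/4


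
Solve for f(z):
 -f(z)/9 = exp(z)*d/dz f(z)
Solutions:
 f(z) = C1*exp(exp(-z)/9)


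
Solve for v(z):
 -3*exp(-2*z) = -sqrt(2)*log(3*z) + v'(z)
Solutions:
 v(z) = C1 + sqrt(2)*z*log(z) + sqrt(2)*z*(-1 + log(3)) + 3*exp(-2*z)/2


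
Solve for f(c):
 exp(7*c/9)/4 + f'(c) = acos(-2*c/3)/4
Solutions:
 f(c) = C1 + c*acos(-2*c/3)/4 + sqrt(9 - 4*c^2)/8 - 9*exp(7*c/9)/28


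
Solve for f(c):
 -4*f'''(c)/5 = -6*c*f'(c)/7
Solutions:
 f(c) = C1 + Integral(C2*airyai(14^(2/3)*15^(1/3)*c/14) + C3*airybi(14^(2/3)*15^(1/3)*c/14), c)


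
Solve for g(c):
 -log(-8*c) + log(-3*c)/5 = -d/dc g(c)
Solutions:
 g(c) = C1 + 4*c*log(-c)/5 + c*(-4/5 - log(3)/5 + 3*log(2))


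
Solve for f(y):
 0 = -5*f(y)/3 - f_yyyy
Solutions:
 f(y) = (C1*sin(sqrt(2)*3^(3/4)*5^(1/4)*y/6) + C2*cos(sqrt(2)*3^(3/4)*5^(1/4)*y/6))*exp(-sqrt(2)*3^(3/4)*5^(1/4)*y/6) + (C3*sin(sqrt(2)*3^(3/4)*5^(1/4)*y/6) + C4*cos(sqrt(2)*3^(3/4)*5^(1/4)*y/6))*exp(sqrt(2)*3^(3/4)*5^(1/4)*y/6)


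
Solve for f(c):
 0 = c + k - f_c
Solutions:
 f(c) = C1 + c^2/2 + c*k


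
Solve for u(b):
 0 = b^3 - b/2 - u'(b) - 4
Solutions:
 u(b) = C1 + b^4/4 - b^2/4 - 4*b


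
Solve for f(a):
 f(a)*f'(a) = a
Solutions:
 f(a) = -sqrt(C1 + a^2)
 f(a) = sqrt(C1 + a^2)


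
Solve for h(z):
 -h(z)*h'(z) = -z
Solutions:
 h(z) = -sqrt(C1 + z^2)
 h(z) = sqrt(C1 + z^2)


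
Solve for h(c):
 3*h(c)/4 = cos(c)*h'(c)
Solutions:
 h(c) = C1*(sin(c) + 1)^(3/8)/(sin(c) - 1)^(3/8)


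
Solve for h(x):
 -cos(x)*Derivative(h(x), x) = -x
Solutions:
 h(x) = C1 + Integral(x/cos(x), x)


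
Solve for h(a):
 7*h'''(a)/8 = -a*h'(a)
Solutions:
 h(a) = C1 + Integral(C2*airyai(-2*7^(2/3)*a/7) + C3*airybi(-2*7^(2/3)*a/7), a)


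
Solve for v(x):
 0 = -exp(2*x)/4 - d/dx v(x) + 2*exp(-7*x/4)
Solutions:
 v(x) = C1 - exp(2*x)/8 - 8*exp(-7*x/4)/7


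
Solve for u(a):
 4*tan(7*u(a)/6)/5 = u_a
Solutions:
 u(a) = -6*asin(C1*exp(14*a/15))/7 + 6*pi/7
 u(a) = 6*asin(C1*exp(14*a/15))/7


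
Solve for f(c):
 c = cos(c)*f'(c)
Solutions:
 f(c) = C1 + Integral(c/cos(c), c)


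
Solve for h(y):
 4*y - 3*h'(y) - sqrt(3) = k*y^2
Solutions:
 h(y) = C1 - k*y^3/9 + 2*y^2/3 - sqrt(3)*y/3


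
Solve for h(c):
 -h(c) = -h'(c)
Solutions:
 h(c) = C1*exp(c)


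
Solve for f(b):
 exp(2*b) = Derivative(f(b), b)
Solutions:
 f(b) = C1 + exp(2*b)/2


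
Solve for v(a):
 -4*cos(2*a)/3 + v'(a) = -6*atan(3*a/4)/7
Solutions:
 v(a) = C1 - 6*a*atan(3*a/4)/7 + 4*log(9*a^2 + 16)/7 + 2*sin(2*a)/3


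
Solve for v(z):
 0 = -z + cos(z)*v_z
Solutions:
 v(z) = C1 + Integral(z/cos(z), z)


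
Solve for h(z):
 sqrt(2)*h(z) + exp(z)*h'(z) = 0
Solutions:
 h(z) = C1*exp(sqrt(2)*exp(-z))


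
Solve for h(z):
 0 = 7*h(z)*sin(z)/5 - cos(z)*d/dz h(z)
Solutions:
 h(z) = C1/cos(z)^(7/5)


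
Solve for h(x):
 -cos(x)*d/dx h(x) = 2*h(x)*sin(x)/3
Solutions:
 h(x) = C1*cos(x)^(2/3)


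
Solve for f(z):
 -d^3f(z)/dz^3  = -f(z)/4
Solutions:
 f(z) = C3*exp(2^(1/3)*z/2) + (C1*sin(2^(1/3)*sqrt(3)*z/4) + C2*cos(2^(1/3)*sqrt(3)*z/4))*exp(-2^(1/3)*z/4)


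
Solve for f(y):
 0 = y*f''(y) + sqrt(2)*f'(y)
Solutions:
 f(y) = C1 + C2*y^(1 - sqrt(2))


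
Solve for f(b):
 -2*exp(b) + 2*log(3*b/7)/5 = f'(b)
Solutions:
 f(b) = C1 + 2*b*log(b)/5 + 2*b*(-log(7) - 1 + log(3))/5 - 2*exp(b)


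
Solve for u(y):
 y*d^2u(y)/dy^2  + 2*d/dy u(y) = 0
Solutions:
 u(y) = C1 + C2/y


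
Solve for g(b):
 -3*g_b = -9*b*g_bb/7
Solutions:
 g(b) = C1 + C2*b^(10/3)


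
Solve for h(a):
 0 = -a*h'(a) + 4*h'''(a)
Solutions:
 h(a) = C1 + Integral(C2*airyai(2^(1/3)*a/2) + C3*airybi(2^(1/3)*a/2), a)


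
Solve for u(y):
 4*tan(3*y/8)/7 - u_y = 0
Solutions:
 u(y) = C1 - 32*log(cos(3*y/8))/21


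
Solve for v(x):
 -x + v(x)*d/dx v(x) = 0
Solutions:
 v(x) = -sqrt(C1 + x^2)
 v(x) = sqrt(C1 + x^2)


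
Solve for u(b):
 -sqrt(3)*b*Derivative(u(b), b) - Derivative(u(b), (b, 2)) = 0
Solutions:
 u(b) = C1 + C2*erf(sqrt(2)*3^(1/4)*b/2)


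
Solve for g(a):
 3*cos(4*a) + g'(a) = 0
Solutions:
 g(a) = C1 - 3*sin(4*a)/4


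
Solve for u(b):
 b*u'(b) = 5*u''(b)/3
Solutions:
 u(b) = C1 + C2*erfi(sqrt(30)*b/10)


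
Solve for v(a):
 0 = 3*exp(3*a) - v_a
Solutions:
 v(a) = C1 + exp(3*a)


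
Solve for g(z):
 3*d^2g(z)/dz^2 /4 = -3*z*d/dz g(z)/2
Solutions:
 g(z) = C1 + C2*erf(z)


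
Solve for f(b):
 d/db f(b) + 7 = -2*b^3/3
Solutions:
 f(b) = C1 - b^4/6 - 7*b


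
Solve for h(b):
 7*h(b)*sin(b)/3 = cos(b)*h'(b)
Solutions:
 h(b) = C1/cos(b)^(7/3)


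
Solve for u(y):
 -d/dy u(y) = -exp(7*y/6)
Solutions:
 u(y) = C1 + 6*exp(7*y/6)/7


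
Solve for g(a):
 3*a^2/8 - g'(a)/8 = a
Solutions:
 g(a) = C1 + a^3 - 4*a^2


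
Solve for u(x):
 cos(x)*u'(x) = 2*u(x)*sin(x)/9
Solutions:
 u(x) = C1/cos(x)^(2/9)


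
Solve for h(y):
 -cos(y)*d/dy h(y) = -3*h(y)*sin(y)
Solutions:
 h(y) = C1/cos(y)^3


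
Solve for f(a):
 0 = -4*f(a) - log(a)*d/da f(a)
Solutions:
 f(a) = C1*exp(-4*li(a))


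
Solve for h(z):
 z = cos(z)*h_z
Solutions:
 h(z) = C1 + Integral(z/cos(z), z)


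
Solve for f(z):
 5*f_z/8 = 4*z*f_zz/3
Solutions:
 f(z) = C1 + C2*z^(47/32)


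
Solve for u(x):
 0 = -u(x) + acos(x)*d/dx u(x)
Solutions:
 u(x) = C1*exp(Integral(1/acos(x), x))


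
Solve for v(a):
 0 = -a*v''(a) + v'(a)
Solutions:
 v(a) = C1 + C2*a^2


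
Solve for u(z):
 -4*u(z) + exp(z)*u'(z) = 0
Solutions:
 u(z) = C1*exp(-4*exp(-z))


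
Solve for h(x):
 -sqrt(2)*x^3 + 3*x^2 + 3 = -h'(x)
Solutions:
 h(x) = C1 + sqrt(2)*x^4/4 - x^3 - 3*x


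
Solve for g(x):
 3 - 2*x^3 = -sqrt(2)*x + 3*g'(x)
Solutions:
 g(x) = C1 - x^4/6 + sqrt(2)*x^2/6 + x


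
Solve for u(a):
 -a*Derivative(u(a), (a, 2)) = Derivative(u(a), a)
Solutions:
 u(a) = C1 + C2*log(a)


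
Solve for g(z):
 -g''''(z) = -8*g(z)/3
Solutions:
 g(z) = C1*exp(-6^(3/4)*z/3) + C2*exp(6^(3/4)*z/3) + C3*sin(6^(3/4)*z/3) + C4*cos(6^(3/4)*z/3)


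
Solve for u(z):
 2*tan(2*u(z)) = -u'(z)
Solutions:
 u(z) = -asin(C1*exp(-4*z))/2 + pi/2
 u(z) = asin(C1*exp(-4*z))/2


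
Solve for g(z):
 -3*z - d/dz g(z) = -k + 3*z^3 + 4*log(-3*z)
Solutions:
 g(z) = C1 - 3*z^4/4 - 3*z^2/2 + z*(k - 4*log(3) + 4) - 4*z*log(-z)


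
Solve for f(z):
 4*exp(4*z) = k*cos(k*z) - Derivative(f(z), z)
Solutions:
 f(z) = C1 - exp(4*z) + sin(k*z)


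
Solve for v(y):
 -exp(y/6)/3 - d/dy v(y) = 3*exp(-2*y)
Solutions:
 v(y) = C1 - 2*exp(y/6) + 3*exp(-2*y)/2


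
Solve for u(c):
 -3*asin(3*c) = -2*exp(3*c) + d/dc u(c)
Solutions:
 u(c) = C1 - 3*c*asin(3*c) - sqrt(1 - 9*c^2) + 2*exp(3*c)/3


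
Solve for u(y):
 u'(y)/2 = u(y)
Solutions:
 u(y) = C1*exp(2*y)


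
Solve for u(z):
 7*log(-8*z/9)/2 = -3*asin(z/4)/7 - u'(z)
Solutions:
 u(z) = C1 - 7*z*log(-z)/2 - 3*z*asin(z/4)/7 - 21*z*log(2)/2 + 7*z/2 + 7*z*log(3) - 3*sqrt(16 - z^2)/7


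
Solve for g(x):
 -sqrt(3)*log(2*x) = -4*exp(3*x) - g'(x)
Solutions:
 g(x) = C1 + sqrt(3)*x*log(x) + sqrt(3)*x*(-1 + log(2)) - 4*exp(3*x)/3


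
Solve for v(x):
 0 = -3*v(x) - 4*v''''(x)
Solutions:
 v(x) = (C1*sin(3^(1/4)*x/2) + C2*cos(3^(1/4)*x/2))*exp(-3^(1/4)*x/2) + (C3*sin(3^(1/4)*x/2) + C4*cos(3^(1/4)*x/2))*exp(3^(1/4)*x/2)


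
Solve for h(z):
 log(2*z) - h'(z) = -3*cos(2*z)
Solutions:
 h(z) = C1 + z*log(z) - z + z*log(2) + 3*sin(2*z)/2


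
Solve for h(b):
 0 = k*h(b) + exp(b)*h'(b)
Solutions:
 h(b) = C1*exp(k*exp(-b))


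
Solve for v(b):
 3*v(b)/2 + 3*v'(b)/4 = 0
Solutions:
 v(b) = C1*exp(-2*b)


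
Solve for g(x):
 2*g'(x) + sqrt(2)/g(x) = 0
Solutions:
 g(x) = -sqrt(C1 - sqrt(2)*x)
 g(x) = sqrt(C1 - sqrt(2)*x)


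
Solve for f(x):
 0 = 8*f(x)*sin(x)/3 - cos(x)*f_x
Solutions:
 f(x) = C1/cos(x)^(8/3)


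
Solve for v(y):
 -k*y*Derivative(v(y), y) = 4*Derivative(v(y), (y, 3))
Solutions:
 v(y) = C1 + Integral(C2*airyai(2^(1/3)*y*(-k)^(1/3)/2) + C3*airybi(2^(1/3)*y*(-k)^(1/3)/2), y)


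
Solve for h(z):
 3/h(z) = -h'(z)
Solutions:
 h(z) = -sqrt(C1 - 6*z)
 h(z) = sqrt(C1 - 6*z)


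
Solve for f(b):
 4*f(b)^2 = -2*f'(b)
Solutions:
 f(b) = 1/(C1 + 2*b)


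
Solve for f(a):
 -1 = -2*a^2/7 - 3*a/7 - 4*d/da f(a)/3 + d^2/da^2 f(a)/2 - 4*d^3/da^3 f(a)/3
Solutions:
 f(a) = C1 - a^3/14 - 27*a^2/112 + 447*a/448 + (C2*sin(sqrt(247)*a/16) + C3*cos(sqrt(247)*a/16))*exp(3*a/16)


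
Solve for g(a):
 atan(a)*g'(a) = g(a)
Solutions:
 g(a) = C1*exp(Integral(1/atan(a), a))


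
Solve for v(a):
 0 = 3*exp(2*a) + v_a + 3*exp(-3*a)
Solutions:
 v(a) = C1 - 3*exp(2*a)/2 + exp(-3*a)


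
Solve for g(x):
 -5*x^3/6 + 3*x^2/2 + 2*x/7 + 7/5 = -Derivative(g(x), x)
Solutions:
 g(x) = C1 + 5*x^4/24 - x^3/2 - x^2/7 - 7*x/5


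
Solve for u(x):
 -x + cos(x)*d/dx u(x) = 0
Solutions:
 u(x) = C1 + Integral(x/cos(x), x)


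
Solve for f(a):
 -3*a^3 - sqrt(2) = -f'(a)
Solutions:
 f(a) = C1 + 3*a^4/4 + sqrt(2)*a


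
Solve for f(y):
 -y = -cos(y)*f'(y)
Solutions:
 f(y) = C1 + Integral(y/cos(y), y)


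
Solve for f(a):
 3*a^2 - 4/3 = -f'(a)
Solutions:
 f(a) = C1 - a^3 + 4*a/3


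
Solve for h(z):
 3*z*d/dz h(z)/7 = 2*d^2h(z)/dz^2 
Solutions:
 h(z) = C1 + C2*erfi(sqrt(21)*z/14)


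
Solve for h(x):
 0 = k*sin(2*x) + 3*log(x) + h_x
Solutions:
 h(x) = C1 + k*cos(2*x)/2 - 3*x*log(x) + 3*x


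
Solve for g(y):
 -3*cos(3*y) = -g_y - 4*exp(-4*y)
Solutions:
 g(y) = C1 + sin(3*y) + exp(-4*y)


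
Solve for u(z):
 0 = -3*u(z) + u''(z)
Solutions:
 u(z) = C1*exp(-sqrt(3)*z) + C2*exp(sqrt(3)*z)


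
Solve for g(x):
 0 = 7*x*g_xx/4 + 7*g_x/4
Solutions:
 g(x) = C1 + C2*log(x)


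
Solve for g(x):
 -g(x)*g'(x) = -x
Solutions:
 g(x) = -sqrt(C1 + x^2)
 g(x) = sqrt(C1 + x^2)


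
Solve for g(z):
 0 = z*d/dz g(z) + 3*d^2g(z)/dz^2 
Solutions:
 g(z) = C1 + C2*erf(sqrt(6)*z/6)


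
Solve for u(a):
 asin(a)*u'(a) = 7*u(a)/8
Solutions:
 u(a) = C1*exp(7*Integral(1/asin(a), a)/8)


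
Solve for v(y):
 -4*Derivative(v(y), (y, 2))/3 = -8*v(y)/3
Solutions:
 v(y) = C1*exp(-sqrt(2)*y) + C2*exp(sqrt(2)*y)


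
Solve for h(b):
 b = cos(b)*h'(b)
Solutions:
 h(b) = C1 + Integral(b/cos(b), b)


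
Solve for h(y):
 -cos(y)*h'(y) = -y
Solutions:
 h(y) = C1 + Integral(y/cos(y), y)


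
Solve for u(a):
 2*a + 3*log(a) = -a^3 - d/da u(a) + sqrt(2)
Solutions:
 u(a) = C1 - a^4/4 - a^2 - 3*a*log(a) + sqrt(2)*a + 3*a


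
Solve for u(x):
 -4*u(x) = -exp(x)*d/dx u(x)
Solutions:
 u(x) = C1*exp(-4*exp(-x))


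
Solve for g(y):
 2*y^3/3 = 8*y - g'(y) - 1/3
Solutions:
 g(y) = C1 - y^4/6 + 4*y^2 - y/3


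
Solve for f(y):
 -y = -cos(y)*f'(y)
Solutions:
 f(y) = C1 + Integral(y/cos(y), y)


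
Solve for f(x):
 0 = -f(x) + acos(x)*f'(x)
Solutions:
 f(x) = C1*exp(Integral(1/acos(x), x))


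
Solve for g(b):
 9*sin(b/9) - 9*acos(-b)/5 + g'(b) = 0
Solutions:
 g(b) = C1 + 9*b*acos(-b)/5 + 9*sqrt(1 - b^2)/5 + 81*cos(b/9)


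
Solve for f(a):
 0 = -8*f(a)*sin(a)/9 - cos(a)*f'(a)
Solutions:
 f(a) = C1*cos(a)^(8/9)


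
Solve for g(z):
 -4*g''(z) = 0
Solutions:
 g(z) = C1 + C2*z


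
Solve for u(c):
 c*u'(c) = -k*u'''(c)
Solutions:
 u(c) = C1 + Integral(C2*airyai(c*(-1/k)^(1/3)) + C3*airybi(c*(-1/k)^(1/3)), c)


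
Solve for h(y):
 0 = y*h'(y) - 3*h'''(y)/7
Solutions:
 h(y) = C1 + Integral(C2*airyai(3^(2/3)*7^(1/3)*y/3) + C3*airybi(3^(2/3)*7^(1/3)*y/3), y)


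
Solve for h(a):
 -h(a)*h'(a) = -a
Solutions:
 h(a) = -sqrt(C1 + a^2)
 h(a) = sqrt(C1 + a^2)


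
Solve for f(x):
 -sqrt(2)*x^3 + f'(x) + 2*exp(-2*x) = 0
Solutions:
 f(x) = C1 + sqrt(2)*x^4/4 + exp(-2*x)


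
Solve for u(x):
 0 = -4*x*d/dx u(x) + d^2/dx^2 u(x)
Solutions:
 u(x) = C1 + C2*erfi(sqrt(2)*x)


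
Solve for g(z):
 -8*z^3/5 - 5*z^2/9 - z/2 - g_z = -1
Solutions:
 g(z) = C1 - 2*z^4/5 - 5*z^3/27 - z^2/4 + z


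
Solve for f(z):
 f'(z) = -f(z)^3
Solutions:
 f(z) = -sqrt(2)*sqrt(-1/(C1 - z))/2
 f(z) = sqrt(2)*sqrt(-1/(C1 - z))/2


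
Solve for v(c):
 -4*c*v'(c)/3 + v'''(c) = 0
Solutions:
 v(c) = C1 + Integral(C2*airyai(6^(2/3)*c/3) + C3*airybi(6^(2/3)*c/3), c)


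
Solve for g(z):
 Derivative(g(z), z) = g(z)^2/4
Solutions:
 g(z) = -4/(C1 + z)


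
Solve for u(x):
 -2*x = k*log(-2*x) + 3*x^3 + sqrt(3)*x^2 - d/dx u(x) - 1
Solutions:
 u(x) = C1 + k*x*log(-x) + 3*x^4/4 + sqrt(3)*x^3/3 + x^2 + x*(-k + k*log(2) - 1)


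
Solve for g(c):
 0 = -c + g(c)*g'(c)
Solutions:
 g(c) = -sqrt(C1 + c^2)
 g(c) = sqrt(C1 + c^2)


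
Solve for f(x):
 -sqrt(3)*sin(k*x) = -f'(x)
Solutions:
 f(x) = C1 - sqrt(3)*cos(k*x)/k


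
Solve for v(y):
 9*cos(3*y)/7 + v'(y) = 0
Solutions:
 v(y) = C1 - 3*sin(3*y)/7


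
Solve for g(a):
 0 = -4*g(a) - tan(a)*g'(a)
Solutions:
 g(a) = C1/sin(a)^4


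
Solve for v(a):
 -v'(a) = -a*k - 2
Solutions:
 v(a) = C1 + a^2*k/2 + 2*a


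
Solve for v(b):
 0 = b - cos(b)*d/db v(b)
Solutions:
 v(b) = C1 + Integral(b/cos(b), b)


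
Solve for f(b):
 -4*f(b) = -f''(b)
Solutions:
 f(b) = C1*exp(-2*b) + C2*exp(2*b)


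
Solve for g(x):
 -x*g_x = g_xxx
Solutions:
 g(x) = C1 + Integral(C2*airyai(-x) + C3*airybi(-x), x)


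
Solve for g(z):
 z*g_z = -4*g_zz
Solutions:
 g(z) = C1 + C2*erf(sqrt(2)*z/4)


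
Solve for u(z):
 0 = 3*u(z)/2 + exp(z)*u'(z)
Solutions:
 u(z) = C1*exp(3*exp(-z)/2)


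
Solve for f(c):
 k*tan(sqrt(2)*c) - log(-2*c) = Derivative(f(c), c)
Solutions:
 f(c) = C1 - c*log(-c) - c*log(2) + c - sqrt(2)*k*log(cos(sqrt(2)*c))/2


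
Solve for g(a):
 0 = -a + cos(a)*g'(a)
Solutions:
 g(a) = C1 + Integral(a/cos(a), a)


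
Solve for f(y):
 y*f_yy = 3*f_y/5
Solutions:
 f(y) = C1 + C2*y^(8/5)


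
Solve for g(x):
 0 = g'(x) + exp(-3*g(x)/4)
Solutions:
 g(x) = 4*log(C1 - 3*x/4)/3
 g(x) = 4*log((-6^(1/3) - 2^(1/3)*3^(5/6)*I)*(C1 - x)^(1/3)/4)
 g(x) = 4*log((-6^(1/3) + 2^(1/3)*3^(5/6)*I)*(C1 - x)^(1/3)/4)


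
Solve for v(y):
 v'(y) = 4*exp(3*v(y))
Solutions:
 v(y) = log(-1/(C1 + 12*y))/3
 v(y) = log((-1/(C1 + 4*y))^(1/3)*(-3^(2/3) - 3*3^(1/6)*I)/6)
 v(y) = log((-1/(C1 + 4*y))^(1/3)*(-3^(2/3) + 3*3^(1/6)*I)/6)


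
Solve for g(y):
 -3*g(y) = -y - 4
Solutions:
 g(y) = y/3 + 4/3


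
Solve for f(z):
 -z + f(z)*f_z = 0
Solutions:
 f(z) = -sqrt(C1 + z^2)
 f(z) = sqrt(C1 + z^2)


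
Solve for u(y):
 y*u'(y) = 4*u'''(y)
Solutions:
 u(y) = C1 + Integral(C2*airyai(2^(1/3)*y/2) + C3*airybi(2^(1/3)*y/2), y)


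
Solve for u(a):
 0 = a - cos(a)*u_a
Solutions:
 u(a) = C1 + Integral(a/cos(a), a)


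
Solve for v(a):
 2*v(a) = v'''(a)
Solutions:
 v(a) = C3*exp(2^(1/3)*a) + (C1*sin(2^(1/3)*sqrt(3)*a/2) + C2*cos(2^(1/3)*sqrt(3)*a/2))*exp(-2^(1/3)*a/2)


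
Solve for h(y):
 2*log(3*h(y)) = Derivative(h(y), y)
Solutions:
 -Integral(1/(log(_y) + log(3)), (_y, h(y)))/2 = C1 - y


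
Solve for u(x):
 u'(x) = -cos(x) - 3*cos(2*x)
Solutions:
 u(x) = C1 - sin(x) - 3*sin(2*x)/2


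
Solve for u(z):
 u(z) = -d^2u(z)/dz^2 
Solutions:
 u(z) = C1*sin(z) + C2*cos(z)


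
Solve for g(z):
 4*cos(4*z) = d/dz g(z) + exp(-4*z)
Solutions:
 g(z) = C1 + sin(4*z) + exp(-4*z)/4


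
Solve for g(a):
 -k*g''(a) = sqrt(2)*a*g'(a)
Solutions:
 g(a) = C1 + C2*sqrt(k)*erf(2^(3/4)*a*sqrt(1/k)/2)


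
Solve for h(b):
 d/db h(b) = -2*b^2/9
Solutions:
 h(b) = C1 - 2*b^3/27


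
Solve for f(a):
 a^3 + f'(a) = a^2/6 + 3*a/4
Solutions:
 f(a) = C1 - a^4/4 + a^3/18 + 3*a^2/8


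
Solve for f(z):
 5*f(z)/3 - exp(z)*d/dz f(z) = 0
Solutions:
 f(z) = C1*exp(-5*exp(-z)/3)


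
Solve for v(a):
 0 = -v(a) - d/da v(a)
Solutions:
 v(a) = C1*exp(-a)


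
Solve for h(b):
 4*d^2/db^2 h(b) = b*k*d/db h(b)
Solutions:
 h(b) = Piecewise((-sqrt(2)*sqrt(pi)*C1*erf(sqrt(2)*b*sqrt(-k)/4)/sqrt(-k) - C2, (k > 0) | (k < 0)), (-C1*b - C2, True))


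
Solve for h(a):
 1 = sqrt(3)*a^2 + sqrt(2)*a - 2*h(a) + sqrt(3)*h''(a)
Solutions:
 h(a) = C1*exp(-sqrt(2)*3^(3/4)*a/3) + C2*exp(sqrt(2)*3^(3/4)*a/3) + sqrt(3)*a^2/2 + sqrt(2)*a/2 + 1


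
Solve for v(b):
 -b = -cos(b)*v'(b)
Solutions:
 v(b) = C1 + Integral(b/cos(b), b)


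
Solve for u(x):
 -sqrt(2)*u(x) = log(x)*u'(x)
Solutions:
 u(x) = C1*exp(-sqrt(2)*li(x))


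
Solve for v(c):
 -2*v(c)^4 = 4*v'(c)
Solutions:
 v(c) = 2^(1/3)*(1/(C1 + 3*c))^(1/3)
 v(c) = 2^(1/3)*(-3^(2/3) - 3*3^(1/6)*I)*(1/(C1 + c))^(1/3)/6
 v(c) = 2^(1/3)*(-3^(2/3) + 3*3^(1/6)*I)*(1/(C1 + c))^(1/3)/6


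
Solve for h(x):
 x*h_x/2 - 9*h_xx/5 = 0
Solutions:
 h(x) = C1 + C2*erfi(sqrt(5)*x/6)


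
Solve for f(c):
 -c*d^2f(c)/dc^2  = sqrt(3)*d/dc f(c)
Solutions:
 f(c) = C1 + C2*c^(1 - sqrt(3))


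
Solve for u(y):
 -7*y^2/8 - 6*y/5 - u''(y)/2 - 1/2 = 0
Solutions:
 u(y) = C1 + C2*y - 7*y^4/48 - 2*y^3/5 - y^2/2


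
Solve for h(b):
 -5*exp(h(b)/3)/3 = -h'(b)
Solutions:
 h(b) = 3*log(-1/(C1 + 5*b)) + 6*log(3)


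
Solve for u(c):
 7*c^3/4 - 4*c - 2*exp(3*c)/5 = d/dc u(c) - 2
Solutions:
 u(c) = C1 + 7*c^4/16 - 2*c^2 + 2*c - 2*exp(3*c)/15


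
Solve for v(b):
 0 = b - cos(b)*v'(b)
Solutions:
 v(b) = C1 + Integral(b/cos(b), b)


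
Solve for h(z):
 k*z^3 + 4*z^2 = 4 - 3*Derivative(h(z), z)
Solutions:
 h(z) = C1 - k*z^4/12 - 4*z^3/9 + 4*z/3


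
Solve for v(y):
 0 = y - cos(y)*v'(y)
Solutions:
 v(y) = C1 + Integral(y/cos(y), y)


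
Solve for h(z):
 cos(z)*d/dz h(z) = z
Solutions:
 h(z) = C1 + Integral(z/cos(z), z)


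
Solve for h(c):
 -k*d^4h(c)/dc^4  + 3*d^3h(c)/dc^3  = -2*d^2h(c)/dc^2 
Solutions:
 h(c) = C1 + C2*c + C3*exp(c*(3 - sqrt(8*k + 9))/(2*k)) + C4*exp(c*(sqrt(8*k + 9) + 3)/(2*k))


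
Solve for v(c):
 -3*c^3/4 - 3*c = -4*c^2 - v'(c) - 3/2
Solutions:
 v(c) = C1 + 3*c^4/16 - 4*c^3/3 + 3*c^2/2 - 3*c/2


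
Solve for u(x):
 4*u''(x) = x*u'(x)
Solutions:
 u(x) = C1 + C2*erfi(sqrt(2)*x/4)


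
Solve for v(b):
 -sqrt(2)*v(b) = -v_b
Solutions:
 v(b) = C1*exp(sqrt(2)*b)


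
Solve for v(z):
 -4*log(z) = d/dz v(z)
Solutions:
 v(z) = C1 - 4*z*log(z) + 4*z


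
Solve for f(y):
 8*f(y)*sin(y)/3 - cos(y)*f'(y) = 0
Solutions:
 f(y) = C1/cos(y)^(8/3)


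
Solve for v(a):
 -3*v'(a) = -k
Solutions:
 v(a) = C1 + a*k/3


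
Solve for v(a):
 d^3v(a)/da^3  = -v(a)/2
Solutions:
 v(a) = C3*exp(-2^(2/3)*a/2) + (C1*sin(2^(2/3)*sqrt(3)*a/4) + C2*cos(2^(2/3)*sqrt(3)*a/4))*exp(2^(2/3)*a/4)


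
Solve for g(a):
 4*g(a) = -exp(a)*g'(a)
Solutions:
 g(a) = C1*exp(4*exp(-a))


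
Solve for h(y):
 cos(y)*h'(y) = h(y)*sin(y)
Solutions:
 h(y) = C1/cos(y)


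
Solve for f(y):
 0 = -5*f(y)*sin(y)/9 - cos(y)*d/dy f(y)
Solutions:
 f(y) = C1*cos(y)^(5/9)


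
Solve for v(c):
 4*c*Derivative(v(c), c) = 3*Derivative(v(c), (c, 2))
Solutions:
 v(c) = C1 + C2*erfi(sqrt(6)*c/3)


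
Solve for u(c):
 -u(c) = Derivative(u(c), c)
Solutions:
 u(c) = C1*exp(-c)


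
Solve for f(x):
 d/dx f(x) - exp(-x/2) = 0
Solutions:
 f(x) = C1 - 2*exp(-x/2)


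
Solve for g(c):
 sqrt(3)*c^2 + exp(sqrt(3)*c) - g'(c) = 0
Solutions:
 g(c) = C1 + sqrt(3)*c^3/3 + sqrt(3)*exp(sqrt(3)*c)/3


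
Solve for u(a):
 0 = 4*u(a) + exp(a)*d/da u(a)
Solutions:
 u(a) = C1*exp(4*exp(-a))


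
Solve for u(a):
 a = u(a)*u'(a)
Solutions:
 u(a) = -sqrt(C1 + a^2)
 u(a) = sqrt(C1 + a^2)


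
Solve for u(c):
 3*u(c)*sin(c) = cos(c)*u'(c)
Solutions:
 u(c) = C1/cos(c)^3


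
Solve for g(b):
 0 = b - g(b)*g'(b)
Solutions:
 g(b) = -sqrt(C1 + b^2)
 g(b) = sqrt(C1 + b^2)


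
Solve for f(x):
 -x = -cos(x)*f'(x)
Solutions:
 f(x) = C1 + Integral(x/cos(x), x)


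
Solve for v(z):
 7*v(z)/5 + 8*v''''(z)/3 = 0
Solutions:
 v(z) = (C1*sin(2^(3/4)*2625^(1/4)*z/20) + C2*cos(2^(3/4)*2625^(1/4)*z/20))*exp(-2^(3/4)*2625^(1/4)*z/20) + (C3*sin(2^(3/4)*2625^(1/4)*z/20) + C4*cos(2^(3/4)*2625^(1/4)*z/20))*exp(2^(3/4)*2625^(1/4)*z/20)


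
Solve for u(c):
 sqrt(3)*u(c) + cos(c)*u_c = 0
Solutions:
 u(c) = C1*(sin(c) - 1)^(sqrt(3)/2)/(sin(c) + 1)^(sqrt(3)/2)


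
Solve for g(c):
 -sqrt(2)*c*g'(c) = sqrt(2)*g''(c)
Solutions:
 g(c) = C1 + C2*erf(sqrt(2)*c/2)


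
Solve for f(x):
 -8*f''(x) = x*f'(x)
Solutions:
 f(x) = C1 + C2*erf(x/4)


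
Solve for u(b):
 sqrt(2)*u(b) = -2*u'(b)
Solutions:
 u(b) = C1*exp(-sqrt(2)*b/2)


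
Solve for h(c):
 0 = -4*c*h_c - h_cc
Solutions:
 h(c) = C1 + C2*erf(sqrt(2)*c)


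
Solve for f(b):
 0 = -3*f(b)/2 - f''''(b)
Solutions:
 f(b) = (C1*sin(6^(1/4)*b/2) + C2*cos(6^(1/4)*b/2))*exp(-6^(1/4)*b/2) + (C3*sin(6^(1/4)*b/2) + C4*cos(6^(1/4)*b/2))*exp(6^(1/4)*b/2)


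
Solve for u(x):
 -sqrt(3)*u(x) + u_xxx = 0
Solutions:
 u(x) = C3*exp(3^(1/6)*x) + (C1*sin(3^(2/3)*x/2) + C2*cos(3^(2/3)*x/2))*exp(-3^(1/6)*x/2)


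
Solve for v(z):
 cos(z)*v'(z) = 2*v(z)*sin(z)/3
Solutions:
 v(z) = C1/cos(z)^(2/3)


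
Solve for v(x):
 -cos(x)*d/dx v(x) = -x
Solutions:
 v(x) = C1 + Integral(x/cos(x), x)


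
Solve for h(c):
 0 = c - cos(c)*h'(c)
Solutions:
 h(c) = C1 + Integral(c/cos(c), c)


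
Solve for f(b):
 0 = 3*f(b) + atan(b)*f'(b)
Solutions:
 f(b) = C1*exp(-3*Integral(1/atan(b), b))


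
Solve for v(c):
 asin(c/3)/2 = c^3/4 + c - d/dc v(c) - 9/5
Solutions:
 v(c) = C1 + c^4/16 + c^2/2 - c*asin(c/3)/2 - 9*c/5 - sqrt(9 - c^2)/2


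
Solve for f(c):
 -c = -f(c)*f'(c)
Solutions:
 f(c) = -sqrt(C1 + c^2)
 f(c) = sqrt(C1 + c^2)


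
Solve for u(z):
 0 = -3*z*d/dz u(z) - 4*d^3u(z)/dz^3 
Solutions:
 u(z) = C1 + Integral(C2*airyai(-6^(1/3)*z/2) + C3*airybi(-6^(1/3)*z/2), z)


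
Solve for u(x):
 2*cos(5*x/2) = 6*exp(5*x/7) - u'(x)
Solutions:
 u(x) = C1 + 42*exp(5*x/7)/5 - 4*sin(5*x/2)/5


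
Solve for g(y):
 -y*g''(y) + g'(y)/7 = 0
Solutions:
 g(y) = C1 + C2*y^(8/7)


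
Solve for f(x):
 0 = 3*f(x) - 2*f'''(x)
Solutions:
 f(x) = C3*exp(2^(2/3)*3^(1/3)*x/2) + (C1*sin(2^(2/3)*3^(5/6)*x/4) + C2*cos(2^(2/3)*3^(5/6)*x/4))*exp(-2^(2/3)*3^(1/3)*x/4)


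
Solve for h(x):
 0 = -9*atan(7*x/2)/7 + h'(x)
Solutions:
 h(x) = C1 + 9*x*atan(7*x/2)/7 - 9*log(49*x^2 + 4)/49


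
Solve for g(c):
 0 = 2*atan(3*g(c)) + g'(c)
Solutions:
 Integral(1/atan(3*_y), (_y, g(c))) = C1 - 2*c


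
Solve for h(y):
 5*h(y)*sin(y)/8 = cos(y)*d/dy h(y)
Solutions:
 h(y) = C1/cos(y)^(5/8)


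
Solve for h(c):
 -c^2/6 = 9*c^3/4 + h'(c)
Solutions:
 h(c) = C1 - 9*c^4/16 - c^3/18


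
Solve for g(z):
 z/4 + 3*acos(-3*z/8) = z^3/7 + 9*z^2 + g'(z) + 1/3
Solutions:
 g(z) = C1 - z^4/28 - 3*z^3 + z^2/8 + 3*z*acos(-3*z/8) - z/3 + sqrt(64 - 9*z^2)


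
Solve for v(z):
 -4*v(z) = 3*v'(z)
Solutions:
 v(z) = C1*exp(-4*z/3)


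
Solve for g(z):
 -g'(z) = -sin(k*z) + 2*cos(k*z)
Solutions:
 g(z) = C1 - 2*sin(k*z)/k - cos(k*z)/k


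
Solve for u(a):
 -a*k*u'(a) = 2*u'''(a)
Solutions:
 u(a) = C1 + Integral(C2*airyai(2^(2/3)*a*(-k)^(1/3)/2) + C3*airybi(2^(2/3)*a*(-k)^(1/3)/2), a)


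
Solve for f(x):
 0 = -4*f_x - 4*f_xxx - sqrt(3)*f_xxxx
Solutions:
 f(x) = C1 + C2*exp(x*(-8*sqrt(3) + 8*2^(2/3)/(sqrt(435) + 113*sqrt(3)/9)^(1/3) + 3*2^(1/3)*(sqrt(435) + 113*sqrt(3)/9)^(1/3))/18)*sin(sqrt(3)*x*(-3*(2*sqrt(435) + 226*sqrt(3)/9)^(1/3) + 16/(2*sqrt(435) + 226*sqrt(3)/9)^(1/3))/18) + C3*exp(x*(-8*sqrt(3) + 8*2^(2/3)/(sqrt(435) + 113*sqrt(3)/9)^(1/3) + 3*2^(1/3)*(sqrt(435) + 113*sqrt(3)/9)^(1/3))/18)*cos(sqrt(3)*x*(-3*(2*sqrt(435) + 226*sqrt(3)/9)^(1/3) + 16/(2*sqrt(435) + 226*sqrt(3)/9)^(1/3))/18) + C4*exp(-x*(8*2^(2/3)/(sqrt(435) + 113*sqrt(3)/9)^(1/3) + 4*sqrt(3) + 3*2^(1/3)*(sqrt(435) + 113*sqrt(3)/9)^(1/3))/9)


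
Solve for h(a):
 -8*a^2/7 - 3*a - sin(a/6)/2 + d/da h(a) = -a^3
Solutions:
 h(a) = C1 - a^4/4 + 8*a^3/21 + 3*a^2/2 - 3*cos(a/6)


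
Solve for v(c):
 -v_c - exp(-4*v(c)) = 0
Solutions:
 v(c) = log(-I*(C1 - 4*c)^(1/4))
 v(c) = log(I*(C1 - 4*c)^(1/4))
 v(c) = log(-(C1 - 4*c)^(1/4))
 v(c) = log(C1 - 4*c)/4


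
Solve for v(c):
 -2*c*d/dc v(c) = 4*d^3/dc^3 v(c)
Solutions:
 v(c) = C1 + Integral(C2*airyai(-2^(2/3)*c/2) + C3*airybi(-2^(2/3)*c/2), c)


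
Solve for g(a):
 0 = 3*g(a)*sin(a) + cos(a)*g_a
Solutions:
 g(a) = C1*cos(a)^3


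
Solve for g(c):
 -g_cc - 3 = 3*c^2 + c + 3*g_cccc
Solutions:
 g(c) = C1 + C2*c + C3*sin(sqrt(3)*c/3) + C4*cos(sqrt(3)*c/3) - c^4/4 - c^3/6 + 15*c^2/2


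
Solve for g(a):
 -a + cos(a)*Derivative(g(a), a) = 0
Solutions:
 g(a) = C1 + Integral(a/cos(a), a)


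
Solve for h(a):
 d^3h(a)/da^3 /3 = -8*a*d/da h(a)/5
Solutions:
 h(a) = C1 + Integral(C2*airyai(-2*3^(1/3)*5^(2/3)*a/5) + C3*airybi(-2*3^(1/3)*5^(2/3)*a/5), a)


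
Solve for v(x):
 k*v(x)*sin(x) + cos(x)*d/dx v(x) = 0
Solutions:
 v(x) = C1*exp(k*log(cos(x)))


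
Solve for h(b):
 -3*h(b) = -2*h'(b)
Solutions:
 h(b) = C1*exp(3*b/2)


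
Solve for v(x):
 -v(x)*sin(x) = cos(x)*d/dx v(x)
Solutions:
 v(x) = C1*cos(x)


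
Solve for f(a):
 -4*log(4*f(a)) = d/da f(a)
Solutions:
 Integral(1/(log(_y) + 2*log(2)), (_y, f(a)))/4 = C1 - a


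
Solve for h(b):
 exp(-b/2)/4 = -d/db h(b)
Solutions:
 h(b) = C1 + exp(-b/2)/2


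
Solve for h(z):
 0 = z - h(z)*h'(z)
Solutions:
 h(z) = -sqrt(C1 + z^2)
 h(z) = sqrt(C1 + z^2)


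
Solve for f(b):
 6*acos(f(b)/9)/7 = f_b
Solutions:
 Integral(1/acos(_y/9), (_y, f(b))) = C1 + 6*b/7


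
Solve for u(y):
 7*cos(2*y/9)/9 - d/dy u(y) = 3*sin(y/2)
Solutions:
 u(y) = C1 + 7*sin(2*y/9)/2 + 6*cos(y/2)


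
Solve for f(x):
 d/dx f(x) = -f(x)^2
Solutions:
 f(x) = 1/(C1 + x)


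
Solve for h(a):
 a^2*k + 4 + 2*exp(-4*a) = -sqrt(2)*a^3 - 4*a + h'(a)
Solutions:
 h(a) = C1 + sqrt(2)*a^4/4 + a^3*k/3 + 2*a^2 + 4*a - exp(-4*a)/2


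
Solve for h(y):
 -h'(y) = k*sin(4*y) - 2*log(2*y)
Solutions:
 h(y) = C1 + k*cos(4*y)/4 + 2*y*log(y) - 2*y + 2*y*log(2)


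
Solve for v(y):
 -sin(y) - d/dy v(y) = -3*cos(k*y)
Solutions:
 v(y) = C1 + cos(y) + 3*sin(k*y)/k


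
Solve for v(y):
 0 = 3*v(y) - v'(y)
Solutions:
 v(y) = C1*exp(3*y)


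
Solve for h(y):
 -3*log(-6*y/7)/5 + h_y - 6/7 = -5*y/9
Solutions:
 h(y) = C1 - 5*y^2/18 + 3*y*log(-y)/5 + 3*y*(-7*log(7) + 3 + 7*log(6))/35


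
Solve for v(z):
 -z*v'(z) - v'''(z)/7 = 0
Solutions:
 v(z) = C1 + Integral(C2*airyai(-7^(1/3)*z) + C3*airybi(-7^(1/3)*z), z)


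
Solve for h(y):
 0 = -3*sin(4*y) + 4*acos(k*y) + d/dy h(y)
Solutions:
 h(y) = C1 - 4*Piecewise((y*acos(k*y) - sqrt(-k^2*y^2 + 1)/k, Ne(k, 0)), (pi*y/2, True)) - 3*cos(4*y)/4


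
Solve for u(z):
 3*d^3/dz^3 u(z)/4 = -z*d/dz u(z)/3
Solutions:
 u(z) = C1 + Integral(C2*airyai(-2^(2/3)*3^(1/3)*z/3) + C3*airybi(-2^(2/3)*3^(1/3)*z/3), z)


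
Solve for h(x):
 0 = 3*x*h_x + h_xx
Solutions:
 h(x) = C1 + C2*erf(sqrt(6)*x/2)


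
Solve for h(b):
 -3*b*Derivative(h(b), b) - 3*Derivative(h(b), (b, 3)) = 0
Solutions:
 h(b) = C1 + Integral(C2*airyai(-b) + C3*airybi(-b), b)


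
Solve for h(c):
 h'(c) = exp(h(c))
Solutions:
 h(c) = log(-1/(C1 + c))


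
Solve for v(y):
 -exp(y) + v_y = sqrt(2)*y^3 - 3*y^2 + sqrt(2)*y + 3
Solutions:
 v(y) = C1 + sqrt(2)*y^4/4 - y^3 + sqrt(2)*y^2/2 + 3*y + exp(y)


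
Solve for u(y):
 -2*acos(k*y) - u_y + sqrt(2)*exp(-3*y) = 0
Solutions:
 u(y) = C1 - Piecewise((2*y*acos(k*y) + sqrt(2)*exp(-3*y)/3 - 2*sqrt(-k^2*y^2 + 1)/k, Ne(k, 0)), (pi*y + sqrt(2)*exp(-3*y)/3, True))


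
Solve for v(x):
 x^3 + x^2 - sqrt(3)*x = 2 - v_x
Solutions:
 v(x) = C1 - x^4/4 - x^3/3 + sqrt(3)*x^2/2 + 2*x


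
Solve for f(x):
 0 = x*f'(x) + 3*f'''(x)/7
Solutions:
 f(x) = C1 + Integral(C2*airyai(-3^(2/3)*7^(1/3)*x/3) + C3*airybi(-3^(2/3)*7^(1/3)*x/3), x)


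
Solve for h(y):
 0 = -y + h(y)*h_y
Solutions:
 h(y) = -sqrt(C1 + y^2)
 h(y) = sqrt(C1 + y^2)


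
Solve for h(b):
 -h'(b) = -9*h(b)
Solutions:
 h(b) = C1*exp(9*b)


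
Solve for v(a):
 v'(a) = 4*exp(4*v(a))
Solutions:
 v(a) = log(-(-1/(C1 + 16*a))^(1/4))
 v(a) = log(-1/(C1 + 16*a))/4
 v(a) = log(-I*(-1/(C1 + 16*a))^(1/4))
 v(a) = log(I*(-1/(C1 + 16*a))^(1/4))


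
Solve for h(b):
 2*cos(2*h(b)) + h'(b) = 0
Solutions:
 h(b) = -asin((C1 + exp(8*b))/(C1 - exp(8*b)))/2 + pi/2
 h(b) = asin((C1 + exp(8*b))/(C1 - exp(8*b)))/2


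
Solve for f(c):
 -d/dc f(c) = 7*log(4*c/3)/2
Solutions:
 f(c) = C1 - 7*c*log(c)/2 - 7*c*log(2) + 7*c/2 + 7*c*log(3)/2


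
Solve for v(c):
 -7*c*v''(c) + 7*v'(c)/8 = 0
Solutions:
 v(c) = C1 + C2*c^(9/8)


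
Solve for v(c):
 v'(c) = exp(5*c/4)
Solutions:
 v(c) = C1 + 4*exp(5*c/4)/5


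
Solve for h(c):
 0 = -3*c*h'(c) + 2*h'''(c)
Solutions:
 h(c) = C1 + Integral(C2*airyai(2^(2/3)*3^(1/3)*c/2) + C3*airybi(2^(2/3)*3^(1/3)*c/2), c)


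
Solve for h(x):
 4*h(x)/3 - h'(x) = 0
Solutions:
 h(x) = C1*exp(4*x/3)


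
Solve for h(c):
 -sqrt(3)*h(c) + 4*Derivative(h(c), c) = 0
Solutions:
 h(c) = C1*exp(sqrt(3)*c/4)


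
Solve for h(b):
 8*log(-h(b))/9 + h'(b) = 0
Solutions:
 -li(-h(b)) = C1 - 8*b/9


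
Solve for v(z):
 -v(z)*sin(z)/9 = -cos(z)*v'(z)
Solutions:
 v(z) = C1/cos(z)^(1/9)


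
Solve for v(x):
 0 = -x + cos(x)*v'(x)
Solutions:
 v(x) = C1 + Integral(x/cos(x), x)


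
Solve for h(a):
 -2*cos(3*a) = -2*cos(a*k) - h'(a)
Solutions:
 h(a) = C1 + 2*sin(3*a)/3 - 2*sin(a*k)/k


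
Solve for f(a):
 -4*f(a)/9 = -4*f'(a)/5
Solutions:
 f(a) = C1*exp(5*a/9)


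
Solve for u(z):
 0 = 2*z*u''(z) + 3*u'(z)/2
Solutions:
 u(z) = C1 + C2*z^(1/4)


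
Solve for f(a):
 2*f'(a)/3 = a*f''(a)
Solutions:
 f(a) = C1 + C2*a^(5/3)


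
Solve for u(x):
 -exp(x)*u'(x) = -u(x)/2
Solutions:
 u(x) = C1*exp(-exp(-x)/2)


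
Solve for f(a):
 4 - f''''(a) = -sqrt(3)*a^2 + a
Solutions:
 f(a) = C1 + C2*a + C3*a^2 + C4*a^3 + sqrt(3)*a^6/360 - a^5/120 + a^4/6


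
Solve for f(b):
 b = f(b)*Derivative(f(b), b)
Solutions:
 f(b) = -sqrt(C1 + b^2)
 f(b) = sqrt(C1 + b^2)


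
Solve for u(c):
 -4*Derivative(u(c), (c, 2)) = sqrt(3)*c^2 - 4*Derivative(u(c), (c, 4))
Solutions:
 u(c) = C1 + C2*c + C3*exp(-c) + C4*exp(c) - sqrt(3)*c^4/48 - sqrt(3)*c^2/4


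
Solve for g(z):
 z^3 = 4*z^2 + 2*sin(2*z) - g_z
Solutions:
 g(z) = C1 - z^4/4 + 4*z^3/3 - cos(2*z)


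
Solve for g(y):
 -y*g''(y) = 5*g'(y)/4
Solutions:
 g(y) = C1 + C2/y^(1/4)


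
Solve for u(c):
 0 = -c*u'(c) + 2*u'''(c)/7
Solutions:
 u(c) = C1 + Integral(C2*airyai(2^(2/3)*7^(1/3)*c/2) + C3*airybi(2^(2/3)*7^(1/3)*c/2), c)


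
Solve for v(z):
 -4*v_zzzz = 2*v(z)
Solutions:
 v(z) = (C1*sin(2^(1/4)*z/2) + C2*cos(2^(1/4)*z/2))*exp(-2^(1/4)*z/2) + (C3*sin(2^(1/4)*z/2) + C4*cos(2^(1/4)*z/2))*exp(2^(1/4)*z/2)


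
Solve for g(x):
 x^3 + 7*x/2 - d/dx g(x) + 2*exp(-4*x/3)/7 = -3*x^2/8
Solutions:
 g(x) = C1 + x^4/4 + x^3/8 + 7*x^2/4 - 3*exp(-4*x/3)/14


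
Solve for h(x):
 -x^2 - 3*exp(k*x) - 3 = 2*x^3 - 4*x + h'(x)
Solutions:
 h(x) = C1 - x^4/2 - x^3/3 + 2*x^2 - 3*x - 3*exp(k*x)/k


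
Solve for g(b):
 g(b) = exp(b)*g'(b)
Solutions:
 g(b) = C1*exp(-exp(-b))


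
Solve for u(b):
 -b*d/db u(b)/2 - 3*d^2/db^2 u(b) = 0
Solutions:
 u(b) = C1 + C2*erf(sqrt(3)*b/6)


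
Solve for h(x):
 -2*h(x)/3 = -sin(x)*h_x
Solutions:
 h(x) = C1*(cos(x) - 1)^(1/3)/(cos(x) + 1)^(1/3)


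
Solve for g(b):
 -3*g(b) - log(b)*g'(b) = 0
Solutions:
 g(b) = C1*exp(-3*li(b))


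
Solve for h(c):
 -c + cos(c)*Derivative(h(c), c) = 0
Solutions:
 h(c) = C1 + Integral(c/cos(c), c)


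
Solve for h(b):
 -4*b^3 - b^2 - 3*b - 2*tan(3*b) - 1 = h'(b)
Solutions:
 h(b) = C1 - b^4 - b^3/3 - 3*b^2/2 - b + 2*log(cos(3*b))/3


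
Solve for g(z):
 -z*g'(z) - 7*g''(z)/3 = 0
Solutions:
 g(z) = C1 + C2*erf(sqrt(42)*z/14)


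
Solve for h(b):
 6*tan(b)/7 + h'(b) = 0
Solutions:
 h(b) = C1 + 6*log(cos(b))/7


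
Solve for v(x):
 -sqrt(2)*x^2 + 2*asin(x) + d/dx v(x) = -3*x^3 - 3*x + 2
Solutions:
 v(x) = C1 - 3*x^4/4 + sqrt(2)*x^3/3 - 3*x^2/2 - 2*x*asin(x) + 2*x - 2*sqrt(1 - x^2)


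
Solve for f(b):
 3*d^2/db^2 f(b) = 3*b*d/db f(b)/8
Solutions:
 f(b) = C1 + C2*erfi(b/4)


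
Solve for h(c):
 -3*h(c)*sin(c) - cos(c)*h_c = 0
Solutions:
 h(c) = C1*cos(c)^3


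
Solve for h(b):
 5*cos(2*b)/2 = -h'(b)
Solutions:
 h(b) = C1 - 5*sin(2*b)/4


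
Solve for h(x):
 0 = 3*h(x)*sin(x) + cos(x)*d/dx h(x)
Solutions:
 h(x) = C1*cos(x)^3


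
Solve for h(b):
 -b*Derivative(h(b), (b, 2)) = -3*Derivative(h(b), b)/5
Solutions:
 h(b) = C1 + C2*b^(8/5)


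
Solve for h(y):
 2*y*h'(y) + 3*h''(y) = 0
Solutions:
 h(y) = C1 + C2*erf(sqrt(3)*y/3)


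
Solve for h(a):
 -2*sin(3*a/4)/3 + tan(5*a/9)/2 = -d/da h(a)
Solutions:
 h(a) = C1 + 9*log(cos(5*a/9))/10 - 8*cos(3*a/4)/9


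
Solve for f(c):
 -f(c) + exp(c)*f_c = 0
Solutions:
 f(c) = C1*exp(-exp(-c))


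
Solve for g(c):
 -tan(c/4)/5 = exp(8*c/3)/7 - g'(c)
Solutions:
 g(c) = C1 + 3*exp(8*c/3)/56 - 4*log(cos(c/4))/5


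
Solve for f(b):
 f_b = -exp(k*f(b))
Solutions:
 f(b) = Piecewise((log(1/(C1*k + b*k))/k, Ne(k, 0)), (nan, True))
 f(b) = Piecewise((C1 - b, Eq(k, 0)), (nan, True))


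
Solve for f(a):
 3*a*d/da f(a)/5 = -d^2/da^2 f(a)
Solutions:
 f(a) = C1 + C2*erf(sqrt(30)*a/10)


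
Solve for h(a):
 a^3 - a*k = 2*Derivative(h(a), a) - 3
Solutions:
 h(a) = C1 + a^4/8 - a^2*k/4 + 3*a/2


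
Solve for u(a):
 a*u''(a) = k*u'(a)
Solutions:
 u(a) = C1 + a^(re(k) + 1)*(C2*sin(log(a)*Abs(im(k))) + C3*cos(log(a)*im(k)))


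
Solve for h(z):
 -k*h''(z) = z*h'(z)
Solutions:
 h(z) = C1 + C2*sqrt(k)*erf(sqrt(2)*z*sqrt(1/k)/2)


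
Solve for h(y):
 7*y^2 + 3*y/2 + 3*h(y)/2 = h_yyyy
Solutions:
 h(y) = C1*exp(-2^(3/4)*3^(1/4)*y/2) + C2*exp(2^(3/4)*3^(1/4)*y/2) + C3*sin(2^(3/4)*3^(1/4)*y/2) + C4*cos(2^(3/4)*3^(1/4)*y/2) - 14*y^2/3 - y


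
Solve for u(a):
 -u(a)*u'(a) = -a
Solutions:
 u(a) = -sqrt(C1 + a^2)
 u(a) = sqrt(C1 + a^2)


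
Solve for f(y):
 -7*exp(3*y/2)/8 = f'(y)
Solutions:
 f(y) = C1 - 7*exp(3*y/2)/12


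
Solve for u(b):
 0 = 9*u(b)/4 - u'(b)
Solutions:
 u(b) = C1*exp(9*b/4)


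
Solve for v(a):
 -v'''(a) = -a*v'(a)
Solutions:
 v(a) = C1 + Integral(C2*airyai(a) + C3*airybi(a), a)


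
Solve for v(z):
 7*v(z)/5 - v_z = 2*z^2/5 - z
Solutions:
 v(z) = C1*exp(7*z/5) + 2*z^2/7 - 15*z/49 - 75/343


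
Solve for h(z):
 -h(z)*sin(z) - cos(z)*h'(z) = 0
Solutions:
 h(z) = C1*cos(z)


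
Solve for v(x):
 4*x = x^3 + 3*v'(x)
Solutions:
 v(x) = C1 - x^4/12 + 2*x^2/3


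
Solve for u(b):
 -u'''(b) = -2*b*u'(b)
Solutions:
 u(b) = C1 + Integral(C2*airyai(2^(1/3)*b) + C3*airybi(2^(1/3)*b), b)


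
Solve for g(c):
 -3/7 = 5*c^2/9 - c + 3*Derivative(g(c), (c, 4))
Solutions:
 g(c) = C1 + C2*c + C3*c^2 + C4*c^3 - c^6/1944 + c^5/360 - c^4/168


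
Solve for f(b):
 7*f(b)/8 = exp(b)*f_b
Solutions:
 f(b) = C1*exp(-7*exp(-b)/8)


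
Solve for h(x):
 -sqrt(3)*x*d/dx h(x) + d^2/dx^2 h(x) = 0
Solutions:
 h(x) = C1 + C2*erfi(sqrt(2)*3^(1/4)*x/2)


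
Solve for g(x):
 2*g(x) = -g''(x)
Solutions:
 g(x) = C1*sin(sqrt(2)*x) + C2*cos(sqrt(2)*x)


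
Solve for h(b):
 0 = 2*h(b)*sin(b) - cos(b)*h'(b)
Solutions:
 h(b) = C1/cos(b)^2


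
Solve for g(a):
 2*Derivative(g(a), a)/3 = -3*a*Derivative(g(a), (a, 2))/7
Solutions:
 g(a) = C1 + C2/a^(5/9)


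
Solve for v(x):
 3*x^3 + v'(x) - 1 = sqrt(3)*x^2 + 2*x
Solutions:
 v(x) = C1 - 3*x^4/4 + sqrt(3)*x^3/3 + x^2 + x


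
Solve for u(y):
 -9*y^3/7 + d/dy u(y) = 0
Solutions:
 u(y) = C1 + 9*y^4/28


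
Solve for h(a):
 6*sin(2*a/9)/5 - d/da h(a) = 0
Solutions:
 h(a) = C1 - 27*cos(2*a/9)/5


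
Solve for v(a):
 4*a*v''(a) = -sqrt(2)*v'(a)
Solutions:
 v(a) = C1 + C2*a^(1 - sqrt(2)/4)


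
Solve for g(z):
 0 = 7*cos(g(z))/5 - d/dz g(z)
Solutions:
 -7*z/5 - log(sin(g(z)) - 1)/2 + log(sin(g(z)) + 1)/2 = C1


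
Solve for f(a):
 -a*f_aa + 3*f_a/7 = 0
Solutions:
 f(a) = C1 + C2*a^(10/7)


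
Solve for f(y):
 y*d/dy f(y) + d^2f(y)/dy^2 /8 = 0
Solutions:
 f(y) = C1 + C2*erf(2*y)


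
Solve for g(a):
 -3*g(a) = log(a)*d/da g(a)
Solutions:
 g(a) = C1*exp(-3*li(a))


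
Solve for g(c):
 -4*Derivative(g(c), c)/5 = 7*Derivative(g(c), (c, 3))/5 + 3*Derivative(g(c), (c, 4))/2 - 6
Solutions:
 g(c) = C1 + C2*exp(c*(-28 + 98*2^(1/3)/(45*sqrt(22341) + 6761)^(1/3) + 2^(2/3)*(45*sqrt(22341) + 6761)^(1/3))/90)*sin(2^(1/3)*sqrt(3)*c*(-2^(1/3)*(45*sqrt(22341) + 6761)^(1/3) + 98/(45*sqrt(22341) + 6761)^(1/3))/90) + C3*exp(c*(-28 + 98*2^(1/3)/(45*sqrt(22341) + 6761)^(1/3) + 2^(2/3)*(45*sqrt(22341) + 6761)^(1/3))/90)*cos(2^(1/3)*sqrt(3)*c*(-2^(1/3)*(45*sqrt(22341) + 6761)^(1/3) + 98/(45*sqrt(22341) + 6761)^(1/3))/90) + C4*exp(-c*(98*2^(1/3)/(45*sqrt(22341) + 6761)^(1/3) + 14 + 2^(2/3)*(45*sqrt(22341) + 6761)^(1/3))/45) + 15*c/2


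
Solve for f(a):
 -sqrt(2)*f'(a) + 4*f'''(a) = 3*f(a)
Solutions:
 f(a) = C1*exp(-3^(1/3)*a*(sqrt(2)*3^(1/3)/(sqrt(3)*sqrt(243 - 2*sqrt(2)) + 27)^(1/3) + (sqrt(3)*sqrt(243 - 2*sqrt(2)) + 27)^(1/3))/12)*sin(3^(1/6)*a*(-3*sqrt(2)/(sqrt(3)*sqrt(243 - 2*sqrt(2)) + 27)^(1/3) + 3^(2/3)*(sqrt(3)*sqrt(243 - 2*sqrt(2)) + 27)^(1/3))/12) + C2*exp(-3^(1/3)*a*(sqrt(2)*3^(1/3)/(sqrt(3)*sqrt(243 - 2*sqrt(2)) + 27)^(1/3) + (sqrt(3)*sqrt(243 - 2*sqrt(2)) + 27)^(1/3))/12)*cos(3^(1/6)*a*(-3*sqrt(2)/(sqrt(3)*sqrt(243 - 2*sqrt(2)) + 27)^(1/3) + 3^(2/3)*(sqrt(3)*sqrt(243 - 2*sqrt(2)) + 27)^(1/3))/12) + C3*exp(3^(1/3)*a*(sqrt(2)*3^(1/3)/(sqrt(3)*sqrt(243 - 2*sqrt(2)) + 27)^(1/3) + (sqrt(3)*sqrt(243 - 2*sqrt(2)) + 27)^(1/3))/6)


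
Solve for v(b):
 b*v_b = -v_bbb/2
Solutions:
 v(b) = C1 + Integral(C2*airyai(-2^(1/3)*b) + C3*airybi(-2^(1/3)*b), b)


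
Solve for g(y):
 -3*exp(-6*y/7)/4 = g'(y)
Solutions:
 g(y) = C1 + 7*exp(-6*y/7)/8


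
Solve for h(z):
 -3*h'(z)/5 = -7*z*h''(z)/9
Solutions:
 h(z) = C1 + C2*z^(62/35)
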